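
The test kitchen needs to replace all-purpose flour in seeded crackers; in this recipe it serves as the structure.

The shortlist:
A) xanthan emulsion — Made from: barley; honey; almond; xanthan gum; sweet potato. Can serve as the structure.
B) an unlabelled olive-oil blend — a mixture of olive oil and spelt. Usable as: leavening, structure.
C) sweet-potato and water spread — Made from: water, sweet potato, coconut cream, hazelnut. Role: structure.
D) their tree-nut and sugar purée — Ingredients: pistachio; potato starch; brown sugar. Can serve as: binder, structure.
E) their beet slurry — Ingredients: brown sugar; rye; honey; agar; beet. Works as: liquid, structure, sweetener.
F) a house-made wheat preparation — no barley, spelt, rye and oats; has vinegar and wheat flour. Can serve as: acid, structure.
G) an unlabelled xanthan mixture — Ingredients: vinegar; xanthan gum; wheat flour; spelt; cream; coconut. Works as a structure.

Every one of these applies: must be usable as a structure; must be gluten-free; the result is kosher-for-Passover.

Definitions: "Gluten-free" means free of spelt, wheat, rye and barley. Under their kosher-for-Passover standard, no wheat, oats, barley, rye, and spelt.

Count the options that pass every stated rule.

A: has barley, so not gluten-free; has barley, so not kosher-for-Passover — reject
B: has spelt, so not gluten-free; has spelt, so not kosher-for-Passover — no
C: all constraints satisfied — valid
D: nothing on the exclusion list — valid
E: has rye, so not gluten-free; has rye, so not kosher-for-Passover — out
F: has wheat flour, so not gluten-free; has wheat flour, so not kosher-for-Passover — no
G: has spelt, so not gluten-free; has spelt, so not kosher-for-Passover — no

2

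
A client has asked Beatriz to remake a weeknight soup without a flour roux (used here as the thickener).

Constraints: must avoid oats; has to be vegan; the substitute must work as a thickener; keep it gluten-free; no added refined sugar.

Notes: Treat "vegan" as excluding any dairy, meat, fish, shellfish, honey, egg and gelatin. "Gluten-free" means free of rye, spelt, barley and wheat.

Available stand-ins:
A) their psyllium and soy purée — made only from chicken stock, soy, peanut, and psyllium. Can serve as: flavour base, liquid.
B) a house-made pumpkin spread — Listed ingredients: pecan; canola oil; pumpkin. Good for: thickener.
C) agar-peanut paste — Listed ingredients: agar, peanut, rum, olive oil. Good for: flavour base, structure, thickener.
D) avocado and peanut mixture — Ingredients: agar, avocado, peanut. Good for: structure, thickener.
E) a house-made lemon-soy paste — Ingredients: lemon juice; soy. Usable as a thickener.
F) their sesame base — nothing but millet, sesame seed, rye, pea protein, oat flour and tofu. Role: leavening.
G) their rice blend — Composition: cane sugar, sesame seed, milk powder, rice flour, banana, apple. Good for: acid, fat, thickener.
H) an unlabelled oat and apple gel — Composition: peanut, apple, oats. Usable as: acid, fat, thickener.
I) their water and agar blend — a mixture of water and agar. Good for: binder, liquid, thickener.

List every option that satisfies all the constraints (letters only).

A: not usable as a thickener; has chicken stock, so not vegan — no
B: no oats, gluten-free — valid
C: rum and peanut etc. — none of it excluded — keep
D: gluten-free, no oats — keep
E: vegan, no refined sugar — valid
F: not usable as a thickener; has rye, so not gluten-free (and 1 more) — out
G: has milk powder, so not vegan; has cane sugar, so not no-added-sugar — reject
H: has oats, so not oat-free — no
I: all constraints satisfied — OK

B, C, D, E, I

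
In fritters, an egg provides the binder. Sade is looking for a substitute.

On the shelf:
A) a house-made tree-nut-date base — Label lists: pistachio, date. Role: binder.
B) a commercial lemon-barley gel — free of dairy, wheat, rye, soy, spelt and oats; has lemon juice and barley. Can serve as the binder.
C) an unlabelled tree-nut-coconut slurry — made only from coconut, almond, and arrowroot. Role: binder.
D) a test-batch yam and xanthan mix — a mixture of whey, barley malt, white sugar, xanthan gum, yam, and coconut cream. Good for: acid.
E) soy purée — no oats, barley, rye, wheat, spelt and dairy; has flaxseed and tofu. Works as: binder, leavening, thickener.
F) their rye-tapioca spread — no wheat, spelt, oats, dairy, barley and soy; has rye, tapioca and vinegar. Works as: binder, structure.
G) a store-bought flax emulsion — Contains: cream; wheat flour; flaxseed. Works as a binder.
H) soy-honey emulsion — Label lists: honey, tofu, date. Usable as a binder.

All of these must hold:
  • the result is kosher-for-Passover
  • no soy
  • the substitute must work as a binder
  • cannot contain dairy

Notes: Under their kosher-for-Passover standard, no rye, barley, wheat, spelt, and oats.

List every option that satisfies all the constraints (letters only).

A, C

A: nothing on the exclusion list — valid
B: has barley, so not kosher-for-Passover — reject
C: every rule checks out — OK
D: not usable as a binder; has barley malt, so not kosher-for-Passover (and 1 more) — out
E: has tofu, so not soy-free — no
F: has rye, so not kosher-for-Passover — out
G: has wheat flour, so not kosher-for-Passover; has cream, so not dairy-free — reject
H: has tofu, so not soy-free — no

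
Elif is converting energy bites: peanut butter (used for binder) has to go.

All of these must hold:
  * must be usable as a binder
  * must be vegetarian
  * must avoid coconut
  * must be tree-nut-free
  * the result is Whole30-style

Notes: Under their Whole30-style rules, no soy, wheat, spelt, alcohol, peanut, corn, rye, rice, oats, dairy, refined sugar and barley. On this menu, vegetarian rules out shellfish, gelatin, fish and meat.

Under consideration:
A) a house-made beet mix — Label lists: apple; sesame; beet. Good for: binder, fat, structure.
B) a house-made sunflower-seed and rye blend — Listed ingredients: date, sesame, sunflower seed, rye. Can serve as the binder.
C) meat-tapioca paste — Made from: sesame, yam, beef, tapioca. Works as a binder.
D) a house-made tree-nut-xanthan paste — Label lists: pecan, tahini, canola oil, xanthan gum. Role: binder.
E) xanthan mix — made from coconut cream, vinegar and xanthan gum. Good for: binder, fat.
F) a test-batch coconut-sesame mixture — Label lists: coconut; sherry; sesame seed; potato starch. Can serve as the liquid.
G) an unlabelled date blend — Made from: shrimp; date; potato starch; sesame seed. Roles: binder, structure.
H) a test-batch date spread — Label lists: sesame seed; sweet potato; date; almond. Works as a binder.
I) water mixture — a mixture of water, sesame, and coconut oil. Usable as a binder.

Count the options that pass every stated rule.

A: works as a binder, Whole30-style, vegetarian — OK
B: has rye, so not Whole30-style — out
C: has beef, so not vegetarian — no
D: has pecan, so not tree-nut-free — no
E: has coconut cream, so not coconut-free — no
F: not usable as a binder; has sherry, so not Whole30-style (and 1 more) — no
G: has shrimp, so not vegetarian — no
H: has almond, so not tree-nut-free — reject
I: has coconut oil, so not coconut-free — out

1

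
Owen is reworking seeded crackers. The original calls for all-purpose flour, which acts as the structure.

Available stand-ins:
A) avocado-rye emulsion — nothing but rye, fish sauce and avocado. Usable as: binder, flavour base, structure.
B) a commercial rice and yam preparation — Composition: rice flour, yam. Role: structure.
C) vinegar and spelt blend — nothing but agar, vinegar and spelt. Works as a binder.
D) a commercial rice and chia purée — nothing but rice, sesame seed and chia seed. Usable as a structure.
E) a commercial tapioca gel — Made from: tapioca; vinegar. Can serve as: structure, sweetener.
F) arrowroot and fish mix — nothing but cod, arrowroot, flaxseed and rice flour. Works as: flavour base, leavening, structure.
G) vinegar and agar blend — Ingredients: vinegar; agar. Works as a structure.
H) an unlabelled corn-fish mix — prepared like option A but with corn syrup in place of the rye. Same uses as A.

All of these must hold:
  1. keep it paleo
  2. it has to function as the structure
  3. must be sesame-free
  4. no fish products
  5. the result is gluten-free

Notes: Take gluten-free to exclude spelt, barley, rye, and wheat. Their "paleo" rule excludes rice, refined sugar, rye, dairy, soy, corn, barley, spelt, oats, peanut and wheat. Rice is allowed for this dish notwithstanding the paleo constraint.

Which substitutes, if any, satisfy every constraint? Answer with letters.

A: has rye, so not gluten-free; has rye, so not paleo (and 1 more) — reject
B: rice is permitted under the paleo carve-out; nothing else excluded — valid
C: not usable as a structure; has spelt, so not gluten-free (and 1 more) — reject
D: has sesame seed, so not sesame-free — reject
E: every rule checks out — valid
F: has cod, so not fish-free — reject
G: all constraints satisfied — valid
H: has corn syrup, so not paleo; has fish sauce, so not fish-free — reject

B, E, G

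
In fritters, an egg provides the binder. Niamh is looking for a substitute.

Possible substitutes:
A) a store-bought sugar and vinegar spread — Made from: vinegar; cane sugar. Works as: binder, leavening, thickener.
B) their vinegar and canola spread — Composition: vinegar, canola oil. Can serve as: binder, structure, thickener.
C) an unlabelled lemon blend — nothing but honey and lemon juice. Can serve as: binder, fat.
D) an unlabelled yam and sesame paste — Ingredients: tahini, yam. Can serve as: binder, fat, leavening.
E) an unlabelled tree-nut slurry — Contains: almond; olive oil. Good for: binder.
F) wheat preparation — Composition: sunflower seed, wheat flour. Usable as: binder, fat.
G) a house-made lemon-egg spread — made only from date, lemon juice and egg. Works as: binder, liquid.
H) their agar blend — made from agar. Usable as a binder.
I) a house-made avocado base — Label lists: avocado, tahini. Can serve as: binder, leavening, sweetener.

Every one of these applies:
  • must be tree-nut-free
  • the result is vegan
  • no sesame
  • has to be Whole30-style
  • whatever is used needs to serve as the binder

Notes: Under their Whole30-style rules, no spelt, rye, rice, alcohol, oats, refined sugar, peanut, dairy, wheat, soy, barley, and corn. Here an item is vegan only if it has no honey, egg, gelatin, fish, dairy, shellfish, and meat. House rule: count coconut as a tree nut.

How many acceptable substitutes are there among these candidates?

A: has cane sugar, so not Whole30-style — reject
B: only vinegar and canola oil; none excluded — valid
C: has honey, so not vegan — no
D: has tahini, so not sesame-free — out
E: has almond, so not tree-nut-free — no
F: has wheat flour, so not Whole30-style — no
G: has egg, so not vegan — no
H: works as a binder, tree-nut-free, vegan — valid
I: has tahini, so not sesame-free — out

2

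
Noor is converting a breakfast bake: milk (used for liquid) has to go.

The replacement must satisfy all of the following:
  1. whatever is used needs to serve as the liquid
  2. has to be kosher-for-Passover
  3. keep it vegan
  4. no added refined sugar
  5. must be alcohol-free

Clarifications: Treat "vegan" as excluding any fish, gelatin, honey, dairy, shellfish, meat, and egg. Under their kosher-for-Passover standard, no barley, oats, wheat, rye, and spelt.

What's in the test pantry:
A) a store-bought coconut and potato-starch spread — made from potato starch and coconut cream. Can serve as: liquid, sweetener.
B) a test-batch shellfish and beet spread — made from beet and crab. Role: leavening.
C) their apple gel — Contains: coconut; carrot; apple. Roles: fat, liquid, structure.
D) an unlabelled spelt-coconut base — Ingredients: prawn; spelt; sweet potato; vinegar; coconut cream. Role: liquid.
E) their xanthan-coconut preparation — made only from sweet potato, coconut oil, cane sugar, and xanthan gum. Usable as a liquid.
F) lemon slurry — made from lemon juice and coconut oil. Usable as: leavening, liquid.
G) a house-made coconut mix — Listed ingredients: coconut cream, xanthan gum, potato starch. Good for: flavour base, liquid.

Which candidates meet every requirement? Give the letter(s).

A, C, F, G

A: only coconut cream and potato starch; none excluded — valid
B: not usable as a liquid; has crab, so not vegan — out
C: no alcohol, kosher-for-Passover — valid
D: has prawn, so not vegan; has spelt, so not kosher-for-Passover — no
E: has cane sugar, so not no-added-sugar — no
F: only coconut oil and lemon juice; none excluded — valid
G: only coconut cream, xanthan gum, and potato starch; none excluded — OK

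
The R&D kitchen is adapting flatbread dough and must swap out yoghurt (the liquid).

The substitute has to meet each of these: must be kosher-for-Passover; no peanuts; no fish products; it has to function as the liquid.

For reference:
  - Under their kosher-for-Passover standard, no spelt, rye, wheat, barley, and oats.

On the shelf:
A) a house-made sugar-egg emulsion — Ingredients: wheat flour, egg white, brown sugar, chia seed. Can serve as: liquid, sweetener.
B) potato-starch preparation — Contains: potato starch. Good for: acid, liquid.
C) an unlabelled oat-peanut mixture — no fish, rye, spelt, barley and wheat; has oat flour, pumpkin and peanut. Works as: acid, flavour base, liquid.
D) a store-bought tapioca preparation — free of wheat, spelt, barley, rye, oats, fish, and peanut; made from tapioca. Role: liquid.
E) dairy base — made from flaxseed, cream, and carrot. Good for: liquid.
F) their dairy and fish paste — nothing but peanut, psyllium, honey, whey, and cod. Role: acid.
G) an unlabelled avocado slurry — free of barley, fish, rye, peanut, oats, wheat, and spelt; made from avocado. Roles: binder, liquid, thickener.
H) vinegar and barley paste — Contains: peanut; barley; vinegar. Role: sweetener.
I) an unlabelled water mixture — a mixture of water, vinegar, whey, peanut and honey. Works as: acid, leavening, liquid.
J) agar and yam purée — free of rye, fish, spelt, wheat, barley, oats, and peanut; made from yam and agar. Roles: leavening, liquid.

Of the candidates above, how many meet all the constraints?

5

A: has wheat flour, so not kosher-for-Passover — no
B: no fish, kosher-for-Passover — OK
C: has oat flour, so not kosher-for-Passover; has peanut, so not peanut-free — reject
D: works as a liquid, kosher-for-Passover, no peanut — valid
E: nothing on the exclusion list — valid
F: not usable as a liquid; has peanut, so not peanut-free (and 1 more) — reject
G: no fish, no peanut — valid
H: not usable as a liquid; has barley, so not kosher-for-Passover (and 1 more) — out
I: has peanut, so not peanut-free — no
J: every rule checks out — keep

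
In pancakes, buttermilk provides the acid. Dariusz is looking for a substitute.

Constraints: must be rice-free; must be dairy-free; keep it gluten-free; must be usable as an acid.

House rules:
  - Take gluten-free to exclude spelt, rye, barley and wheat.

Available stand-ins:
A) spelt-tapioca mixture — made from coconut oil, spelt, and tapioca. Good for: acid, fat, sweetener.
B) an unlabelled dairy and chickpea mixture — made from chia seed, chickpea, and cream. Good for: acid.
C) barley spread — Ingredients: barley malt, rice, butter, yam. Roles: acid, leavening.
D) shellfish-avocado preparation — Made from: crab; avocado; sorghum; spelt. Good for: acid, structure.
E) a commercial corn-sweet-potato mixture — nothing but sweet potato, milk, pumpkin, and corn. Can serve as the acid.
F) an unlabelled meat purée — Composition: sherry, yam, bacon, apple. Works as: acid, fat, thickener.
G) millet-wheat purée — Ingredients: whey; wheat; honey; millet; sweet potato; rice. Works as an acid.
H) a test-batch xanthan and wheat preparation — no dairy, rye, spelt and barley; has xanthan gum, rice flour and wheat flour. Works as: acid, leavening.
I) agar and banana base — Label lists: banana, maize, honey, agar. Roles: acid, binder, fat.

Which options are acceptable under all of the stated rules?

A: has spelt, so not gluten-free — no
B: has cream, so not dairy-free — no
C: has barley malt, so not gluten-free; has butter, so not dairy-free (and 1 more) — out
D: has spelt, so not gluten-free — out
E: has milk, so not dairy-free — no
F: works as an acid, no rice, no dairy — OK
G: has wheat, so not gluten-free; has whey, so not dairy-free (and 1 more) — reject
H: has wheat flour, so not gluten-free; has rice flour, so not rice-free — out
I: every rule checks out — keep

F, I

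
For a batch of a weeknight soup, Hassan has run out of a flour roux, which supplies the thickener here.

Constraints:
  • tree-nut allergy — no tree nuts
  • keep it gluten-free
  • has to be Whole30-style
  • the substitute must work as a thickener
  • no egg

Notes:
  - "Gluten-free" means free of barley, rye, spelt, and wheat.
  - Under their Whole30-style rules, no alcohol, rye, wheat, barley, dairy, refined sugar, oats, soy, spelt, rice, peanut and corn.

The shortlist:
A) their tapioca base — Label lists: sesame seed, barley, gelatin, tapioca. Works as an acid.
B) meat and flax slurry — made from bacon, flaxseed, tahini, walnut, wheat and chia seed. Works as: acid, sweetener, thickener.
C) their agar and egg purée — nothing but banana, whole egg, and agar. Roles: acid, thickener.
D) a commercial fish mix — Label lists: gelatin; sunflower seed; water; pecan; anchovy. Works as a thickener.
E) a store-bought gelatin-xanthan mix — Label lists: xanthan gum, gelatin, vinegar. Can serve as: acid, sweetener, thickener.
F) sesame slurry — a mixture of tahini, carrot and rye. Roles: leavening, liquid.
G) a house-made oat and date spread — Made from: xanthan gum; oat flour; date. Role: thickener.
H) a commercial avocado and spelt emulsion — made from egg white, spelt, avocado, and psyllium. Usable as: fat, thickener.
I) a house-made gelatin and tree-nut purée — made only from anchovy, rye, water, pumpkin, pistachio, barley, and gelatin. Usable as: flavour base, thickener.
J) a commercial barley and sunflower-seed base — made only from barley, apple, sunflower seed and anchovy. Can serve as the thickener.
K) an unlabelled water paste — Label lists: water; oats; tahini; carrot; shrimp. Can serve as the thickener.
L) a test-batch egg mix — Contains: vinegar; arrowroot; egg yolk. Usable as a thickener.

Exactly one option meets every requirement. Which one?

A: not usable as a thickener; has barley, so not gluten-free (and 1 more) — out
B: has wheat, so not gluten-free; has wheat, so not Whole30-style (and 1 more) — out
C: has whole egg, so not egg-free — out
D: has pecan, so not tree-nut-free — reject
E: only gelatin, vinegar and xanthan gum; none excluded — valid
F: not usable as a thickener; has rye, so not gluten-free (and 1 more) — no
G: has oat flour, so not Whole30-style — out
H: has spelt, so not gluten-free; has spelt, so not Whole30-style (and 1 more) — out
I: has barley, so not gluten-free; has barley, so not Whole30-style (and 1 more) — reject
J: has barley, so not gluten-free; has barley, so not Whole30-style — out
K: has oats, so not Whole30-style — reject
L: has egg yolk, so not egg-free — no

E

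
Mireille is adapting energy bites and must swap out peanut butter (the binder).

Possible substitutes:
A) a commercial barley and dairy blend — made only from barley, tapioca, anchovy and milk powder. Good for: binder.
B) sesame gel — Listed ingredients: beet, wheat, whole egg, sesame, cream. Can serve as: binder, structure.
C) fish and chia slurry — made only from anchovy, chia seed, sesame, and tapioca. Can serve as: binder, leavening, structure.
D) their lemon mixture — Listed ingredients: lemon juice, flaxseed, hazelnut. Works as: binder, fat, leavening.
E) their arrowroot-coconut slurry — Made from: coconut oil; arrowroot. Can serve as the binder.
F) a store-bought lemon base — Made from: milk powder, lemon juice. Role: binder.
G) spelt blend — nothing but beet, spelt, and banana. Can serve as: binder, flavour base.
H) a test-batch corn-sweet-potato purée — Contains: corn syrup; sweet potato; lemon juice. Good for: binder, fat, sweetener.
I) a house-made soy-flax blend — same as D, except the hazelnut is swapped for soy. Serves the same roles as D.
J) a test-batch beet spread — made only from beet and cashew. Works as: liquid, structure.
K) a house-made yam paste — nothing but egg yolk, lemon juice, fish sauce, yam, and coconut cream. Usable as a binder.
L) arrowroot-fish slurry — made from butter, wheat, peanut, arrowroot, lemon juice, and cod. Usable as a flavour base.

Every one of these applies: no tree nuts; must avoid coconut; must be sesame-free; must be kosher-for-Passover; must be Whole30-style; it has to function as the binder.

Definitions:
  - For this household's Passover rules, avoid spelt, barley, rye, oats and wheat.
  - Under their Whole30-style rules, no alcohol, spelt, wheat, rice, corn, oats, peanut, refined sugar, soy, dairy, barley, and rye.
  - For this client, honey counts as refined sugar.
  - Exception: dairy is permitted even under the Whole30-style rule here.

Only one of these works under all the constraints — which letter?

F

A: has barley, so not kosher-for-Passover; has barley, so not Whole30-style — out
B: has wheat, so not kosher-for-Passover; has wheat, so not Whole30-style (and 1 more) — no
C: has sesame, so not sesame-free — no
D: has hazelnut, so not tree-nut-free — reject
E: has coconut oil, so not coconut-free — out
F: dairy is permitted under the Whole30-style carve-out; nothing else excluded — valid
G: has spelt, so not kosher-for-Passover; has spelt, so not Whole30-style — reject
H: has corn syrup, so not Whole30-style — reject
I: has soy, so not Whole30-style — no
J: not usable as a binder; has cashew, so not tree-nut-free — reject
K: has coconut cream, so not coconut-free — no
L: not usable as a binder; has wheat, so not kosher-for-Passover (and 1 more) — out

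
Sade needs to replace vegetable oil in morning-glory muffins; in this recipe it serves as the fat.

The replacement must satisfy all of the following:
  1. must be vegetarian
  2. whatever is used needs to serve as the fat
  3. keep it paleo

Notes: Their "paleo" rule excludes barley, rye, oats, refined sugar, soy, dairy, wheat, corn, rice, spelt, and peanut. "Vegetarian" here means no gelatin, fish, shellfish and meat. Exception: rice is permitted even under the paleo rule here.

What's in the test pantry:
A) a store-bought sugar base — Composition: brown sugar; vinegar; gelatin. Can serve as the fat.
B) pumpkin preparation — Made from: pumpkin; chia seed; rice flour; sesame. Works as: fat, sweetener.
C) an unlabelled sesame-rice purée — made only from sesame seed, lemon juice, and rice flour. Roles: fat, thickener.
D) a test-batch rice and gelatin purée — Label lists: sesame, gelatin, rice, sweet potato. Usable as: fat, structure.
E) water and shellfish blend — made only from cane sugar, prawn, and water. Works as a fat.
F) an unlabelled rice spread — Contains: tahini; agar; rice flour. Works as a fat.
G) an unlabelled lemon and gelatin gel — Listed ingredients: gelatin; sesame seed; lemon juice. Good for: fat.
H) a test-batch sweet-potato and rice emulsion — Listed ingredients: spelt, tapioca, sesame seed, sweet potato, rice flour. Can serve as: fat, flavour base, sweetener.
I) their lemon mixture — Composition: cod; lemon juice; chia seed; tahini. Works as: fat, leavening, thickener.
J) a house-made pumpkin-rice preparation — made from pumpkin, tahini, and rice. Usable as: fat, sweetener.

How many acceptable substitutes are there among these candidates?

A: has brown sugar, so not paleo; has gelatin, so not vegetarian — reject
B: rice is permitted under the paleo carve-out; nothing else excluded — valid
C: rice is permitted under the paleo carve-out; nothing else excluded — keep
D: has gelatin, so not vegetarian — no
E: has cane sugar, so not paleo; has prawn, so not vegetarian — out
F: rice is permitted under the paleo carve-out; nothing else excluded — valid
G: has gelatin, so not vegetarian — out
H: has spelt, so not paleo — no
I: has cod, so not vegetarian — out
J: rice is permitted under the paleo carve-out; nothing else excluded — valid

4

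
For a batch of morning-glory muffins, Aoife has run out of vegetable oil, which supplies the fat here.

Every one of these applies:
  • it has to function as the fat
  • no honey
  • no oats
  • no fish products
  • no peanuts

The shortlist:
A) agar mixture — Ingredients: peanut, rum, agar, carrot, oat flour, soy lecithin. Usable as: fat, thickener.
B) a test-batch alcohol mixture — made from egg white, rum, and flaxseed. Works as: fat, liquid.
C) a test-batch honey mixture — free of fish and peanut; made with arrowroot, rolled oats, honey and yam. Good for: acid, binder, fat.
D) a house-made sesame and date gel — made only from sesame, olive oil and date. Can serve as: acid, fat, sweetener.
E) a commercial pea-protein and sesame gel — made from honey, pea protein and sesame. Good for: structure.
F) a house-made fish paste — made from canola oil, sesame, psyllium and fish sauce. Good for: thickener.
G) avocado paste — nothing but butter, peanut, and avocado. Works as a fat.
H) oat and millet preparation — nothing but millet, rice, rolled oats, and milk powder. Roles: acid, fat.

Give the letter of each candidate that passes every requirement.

B, D

A: has peanut, so not peanut-free; has oat flour, so not oat-free — no
B: only rum, egg white and flaxseed; none excluded — valid
C: has rolled oats, so not oat-free; has honey, so not honey-free — no
D: works as a fat, no honey, no fish — valid
E: not usable as a fat; has honey, so not honey-free — out
F: not usable as a fat; has fish sauce, so not fish-free — no
G: has peanut, so not peanut-free — no
H: has rolled oats, so not oat-free — no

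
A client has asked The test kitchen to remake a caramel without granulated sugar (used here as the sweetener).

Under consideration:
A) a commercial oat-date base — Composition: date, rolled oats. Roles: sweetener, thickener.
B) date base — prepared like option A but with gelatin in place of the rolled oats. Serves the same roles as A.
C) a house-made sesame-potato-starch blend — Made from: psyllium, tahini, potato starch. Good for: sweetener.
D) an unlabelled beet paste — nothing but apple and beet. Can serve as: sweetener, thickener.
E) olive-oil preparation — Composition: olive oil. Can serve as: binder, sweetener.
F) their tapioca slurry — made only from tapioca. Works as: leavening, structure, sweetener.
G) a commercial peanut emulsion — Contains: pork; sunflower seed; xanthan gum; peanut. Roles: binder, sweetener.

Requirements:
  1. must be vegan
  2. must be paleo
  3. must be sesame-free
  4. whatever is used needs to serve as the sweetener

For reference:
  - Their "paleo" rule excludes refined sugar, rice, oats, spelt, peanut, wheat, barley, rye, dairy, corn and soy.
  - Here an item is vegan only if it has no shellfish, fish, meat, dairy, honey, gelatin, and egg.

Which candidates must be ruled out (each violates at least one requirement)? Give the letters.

A, B, C, G

A: has rolled oats, so not paleo — out
B: has gelatin, so not vegan — no
C: has tahini, so not sesame-free — out
D: paleo, vegan — valid
E: all constraints satisfied — OK
F: only tapioca; none excluded — valid
G: has peanut, so not paleo; has pork, so not vegan — no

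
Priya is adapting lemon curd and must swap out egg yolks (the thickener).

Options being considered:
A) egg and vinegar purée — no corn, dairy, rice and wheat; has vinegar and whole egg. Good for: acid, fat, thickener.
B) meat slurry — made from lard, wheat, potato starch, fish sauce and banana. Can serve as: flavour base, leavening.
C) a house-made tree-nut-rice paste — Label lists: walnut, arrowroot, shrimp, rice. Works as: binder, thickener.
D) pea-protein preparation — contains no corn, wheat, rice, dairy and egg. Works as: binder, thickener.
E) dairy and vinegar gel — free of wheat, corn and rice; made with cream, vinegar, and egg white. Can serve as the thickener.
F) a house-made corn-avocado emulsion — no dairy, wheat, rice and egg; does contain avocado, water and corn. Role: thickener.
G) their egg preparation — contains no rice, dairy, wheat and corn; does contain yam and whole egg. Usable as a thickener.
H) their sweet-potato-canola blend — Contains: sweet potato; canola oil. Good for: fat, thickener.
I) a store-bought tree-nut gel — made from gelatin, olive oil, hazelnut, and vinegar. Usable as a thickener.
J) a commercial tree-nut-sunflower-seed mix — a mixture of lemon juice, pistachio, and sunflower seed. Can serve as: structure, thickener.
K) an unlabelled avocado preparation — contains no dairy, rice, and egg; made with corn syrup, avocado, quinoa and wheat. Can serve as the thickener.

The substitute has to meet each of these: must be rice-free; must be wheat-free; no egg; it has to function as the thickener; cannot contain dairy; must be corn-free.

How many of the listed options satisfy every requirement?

4

A: has whole egg, so not egg-free — reject
B: not usable as a thickener; has wheat, so not wheat-free — out
C: has rice, so not rice-free — reject
D: works as a thickener, no dairy, no rice — OK
E: has egg white, so not egg-free; has cream, so not dairy-free — out
F: has corn, so not corn-free — out
G: has whole egg, so not egg-free — out
H: nothing on the exclusion list — keep
I: nothing on the exclusion list — valid
J: only pistachio, lemon juice and sunflower seed; none excluded — OK
K: has wheat, so not wheat-free; has corn syrup, so not corn-free — no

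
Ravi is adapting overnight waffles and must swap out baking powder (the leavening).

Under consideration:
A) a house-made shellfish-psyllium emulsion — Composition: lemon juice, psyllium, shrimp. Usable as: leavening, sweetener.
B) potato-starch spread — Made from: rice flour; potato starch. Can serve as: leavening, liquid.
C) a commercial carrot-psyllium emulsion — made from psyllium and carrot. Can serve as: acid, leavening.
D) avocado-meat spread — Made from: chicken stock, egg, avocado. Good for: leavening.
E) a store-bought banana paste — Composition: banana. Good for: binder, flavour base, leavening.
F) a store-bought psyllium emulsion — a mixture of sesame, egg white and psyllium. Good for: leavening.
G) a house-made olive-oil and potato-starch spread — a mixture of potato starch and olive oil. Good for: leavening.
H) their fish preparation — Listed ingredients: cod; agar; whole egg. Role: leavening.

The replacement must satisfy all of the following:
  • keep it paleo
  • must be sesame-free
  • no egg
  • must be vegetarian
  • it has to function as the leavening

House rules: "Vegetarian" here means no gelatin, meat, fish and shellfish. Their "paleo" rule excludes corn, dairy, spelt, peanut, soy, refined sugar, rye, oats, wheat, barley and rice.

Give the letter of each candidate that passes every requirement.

C, E, G

A: has shrimp, so not vegetarian — no
B: has rice flour, so not paleo — no
C: works as a leavening, vegetarian, no egg — keep
D: has chicken stock, so not vegetarian; has egg, so not egg-free — reject
E: nothing on the exclusion list — valid
F: has egg white, so not egg-free; has sesame, so not sesame-free — no
G: works as a leavening, no sesame, no egg — valid
H: has cod, so not vegetarian; has whole egg, so not egg-free — out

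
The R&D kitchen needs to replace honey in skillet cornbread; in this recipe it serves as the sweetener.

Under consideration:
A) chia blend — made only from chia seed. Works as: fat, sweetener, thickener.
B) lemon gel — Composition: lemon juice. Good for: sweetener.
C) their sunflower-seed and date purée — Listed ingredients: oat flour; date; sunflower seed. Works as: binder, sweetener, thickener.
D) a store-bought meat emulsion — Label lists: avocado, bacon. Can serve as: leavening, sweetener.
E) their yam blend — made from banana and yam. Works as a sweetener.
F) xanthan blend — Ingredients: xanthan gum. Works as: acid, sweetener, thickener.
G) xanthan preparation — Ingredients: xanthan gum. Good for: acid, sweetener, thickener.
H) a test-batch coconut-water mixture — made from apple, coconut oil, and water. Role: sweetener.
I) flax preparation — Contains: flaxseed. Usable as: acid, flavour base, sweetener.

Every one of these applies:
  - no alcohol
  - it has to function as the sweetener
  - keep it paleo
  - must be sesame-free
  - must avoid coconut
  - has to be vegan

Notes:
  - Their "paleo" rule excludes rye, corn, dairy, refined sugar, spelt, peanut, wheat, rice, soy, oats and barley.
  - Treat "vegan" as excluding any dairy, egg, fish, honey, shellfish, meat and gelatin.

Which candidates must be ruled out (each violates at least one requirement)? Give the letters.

A: only chia seed; none excluded — OK
B: only lemon juice; none excluded — OK
C: has oat flour, so not paleo — no
D: has bacon, so not vegan — no
E: vegan, no sesame — keep
F: nothing on the exclusion list — OK
G: vegan, paleo — OK
H: has coconut oil, so not coconut-free — no
I: works as a sweetener, no sesame, paleo — valid

C, D, H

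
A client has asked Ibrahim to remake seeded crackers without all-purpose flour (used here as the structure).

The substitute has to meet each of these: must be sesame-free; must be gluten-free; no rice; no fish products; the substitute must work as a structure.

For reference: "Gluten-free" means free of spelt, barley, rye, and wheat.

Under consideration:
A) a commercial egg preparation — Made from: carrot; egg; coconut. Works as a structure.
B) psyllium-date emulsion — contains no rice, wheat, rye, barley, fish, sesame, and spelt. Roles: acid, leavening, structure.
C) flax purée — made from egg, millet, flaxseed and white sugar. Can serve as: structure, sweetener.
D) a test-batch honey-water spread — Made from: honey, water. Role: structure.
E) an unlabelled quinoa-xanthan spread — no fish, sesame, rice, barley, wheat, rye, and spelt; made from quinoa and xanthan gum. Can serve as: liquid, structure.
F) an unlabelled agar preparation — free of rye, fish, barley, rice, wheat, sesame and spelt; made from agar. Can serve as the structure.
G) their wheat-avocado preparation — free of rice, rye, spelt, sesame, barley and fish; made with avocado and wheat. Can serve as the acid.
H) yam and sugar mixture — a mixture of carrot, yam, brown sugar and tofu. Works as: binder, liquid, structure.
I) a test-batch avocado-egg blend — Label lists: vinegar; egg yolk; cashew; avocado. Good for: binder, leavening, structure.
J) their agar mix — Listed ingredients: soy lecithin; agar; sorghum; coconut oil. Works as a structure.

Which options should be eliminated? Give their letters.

G

A: every rule checks out — valid
B: gluten-free, no fish — keep
C: every rule checks out — OK
D: no rice, gluten-free — valid
E: works as a structure, no fish, no sesame — OK
F: every rule checks out — keep
G: not usable as a structure; has wheat, so not gluten-free — out
H: works as a structure, no fish, no sesame — valid
I: egg yolk and cashew etc. — none of it excluded — valid
J: nothing on the exclusion list — keep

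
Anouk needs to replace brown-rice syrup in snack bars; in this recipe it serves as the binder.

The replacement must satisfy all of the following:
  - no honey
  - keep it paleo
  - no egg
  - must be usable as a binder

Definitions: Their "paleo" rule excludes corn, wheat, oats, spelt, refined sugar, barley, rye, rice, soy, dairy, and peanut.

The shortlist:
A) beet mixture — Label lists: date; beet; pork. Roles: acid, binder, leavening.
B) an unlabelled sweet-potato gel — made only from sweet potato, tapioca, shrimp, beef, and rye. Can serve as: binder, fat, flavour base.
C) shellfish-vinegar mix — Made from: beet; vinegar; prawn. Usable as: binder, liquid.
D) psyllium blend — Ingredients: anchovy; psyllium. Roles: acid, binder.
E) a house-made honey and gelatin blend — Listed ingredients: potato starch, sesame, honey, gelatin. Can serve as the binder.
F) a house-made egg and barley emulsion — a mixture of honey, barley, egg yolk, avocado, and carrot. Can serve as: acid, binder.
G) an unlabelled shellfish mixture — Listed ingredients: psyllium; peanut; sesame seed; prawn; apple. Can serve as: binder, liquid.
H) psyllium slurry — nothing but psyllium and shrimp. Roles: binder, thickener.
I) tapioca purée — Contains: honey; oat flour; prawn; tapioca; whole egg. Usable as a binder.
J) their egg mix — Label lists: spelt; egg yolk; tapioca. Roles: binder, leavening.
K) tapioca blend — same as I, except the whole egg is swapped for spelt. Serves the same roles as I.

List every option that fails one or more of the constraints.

B, E, F, G, I, J, K

A: paleo, no egg — valid
B: has rye, so not paleo — reject
C: every rule checks out — valid
D: only anchovy and psyllium; none excluded — keep
E: has honey, so not honey-free — out
F: has barley, so not paleo; has honey, so not honey-free (and 1 more) — reject
G: has peanut, so not paleo — out
H: nothing on the exclusion list — valid
I: has oat flour, so not paleo; has honey, so not honey-free (and 1 more) — no
J: has spelt, so not paleo; has egg yolk, so not egg-free — out
K: has oat flour, so not paleo; has honey, so not honey-free — reject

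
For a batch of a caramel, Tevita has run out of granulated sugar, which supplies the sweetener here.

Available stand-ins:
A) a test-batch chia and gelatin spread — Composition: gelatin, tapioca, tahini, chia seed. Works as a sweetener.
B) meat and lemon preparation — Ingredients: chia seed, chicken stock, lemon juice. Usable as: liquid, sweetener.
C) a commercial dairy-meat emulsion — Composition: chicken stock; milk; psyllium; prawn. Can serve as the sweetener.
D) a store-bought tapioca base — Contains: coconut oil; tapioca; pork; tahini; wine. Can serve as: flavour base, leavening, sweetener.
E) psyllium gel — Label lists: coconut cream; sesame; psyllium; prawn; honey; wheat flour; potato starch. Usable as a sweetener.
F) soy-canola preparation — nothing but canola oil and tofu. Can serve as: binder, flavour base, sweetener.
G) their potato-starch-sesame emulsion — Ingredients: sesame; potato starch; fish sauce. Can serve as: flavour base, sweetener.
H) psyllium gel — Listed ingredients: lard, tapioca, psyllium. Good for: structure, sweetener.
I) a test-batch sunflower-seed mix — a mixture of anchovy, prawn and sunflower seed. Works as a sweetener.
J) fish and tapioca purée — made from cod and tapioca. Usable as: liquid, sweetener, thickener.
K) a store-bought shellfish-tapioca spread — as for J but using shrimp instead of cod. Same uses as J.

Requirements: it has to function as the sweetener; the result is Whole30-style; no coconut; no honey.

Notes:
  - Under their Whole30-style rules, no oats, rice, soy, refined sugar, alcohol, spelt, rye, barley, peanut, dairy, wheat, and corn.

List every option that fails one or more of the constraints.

A: works as a sweetener, no coconut, no honey — keep
B: no honey, no coconut — valid
C: has milk, so not Whole30-style — out
D: has wine, so not Whole30-style; has coconut oil, so not coconut-free — no
E: has wheat flour, so not Whole30-style; has coconut cream, so not coconut-free (and 1 more) — no
F: has tofu, so not Whole30-style — no
G: only fish sauce, sesame, and potato starch; none excluded — valid
H: all constraints satisfied — keep
I: Whole30-style, no honey — keep
J: only cod and tapioca; none excluded — keep
K: every rule checks out — valid

C, D, E, F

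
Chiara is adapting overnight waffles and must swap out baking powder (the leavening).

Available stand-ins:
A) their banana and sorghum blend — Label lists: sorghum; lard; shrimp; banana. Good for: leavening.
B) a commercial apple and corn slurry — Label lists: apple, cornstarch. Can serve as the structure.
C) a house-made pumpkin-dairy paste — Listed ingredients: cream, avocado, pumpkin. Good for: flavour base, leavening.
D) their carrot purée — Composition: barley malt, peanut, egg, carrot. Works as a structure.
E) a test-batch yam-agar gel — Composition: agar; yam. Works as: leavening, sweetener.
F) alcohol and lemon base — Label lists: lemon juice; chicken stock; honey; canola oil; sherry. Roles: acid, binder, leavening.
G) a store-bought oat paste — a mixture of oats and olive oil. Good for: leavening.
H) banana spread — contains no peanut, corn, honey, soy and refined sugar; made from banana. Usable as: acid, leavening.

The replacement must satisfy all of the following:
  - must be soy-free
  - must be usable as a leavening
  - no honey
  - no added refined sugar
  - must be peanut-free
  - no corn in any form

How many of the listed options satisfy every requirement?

5

A: nothing on the exclusion list — valid
B: not usable as a leavening; has cornstarch, so not corn-free — out
C: only cream, avocado, and pumpkin; none excluded — keep
D: not usable as a leavening; has peanut, so not peanut-free — reject
E: only yam and agar; none excluded — keep
F: has honey, so not honey-free — out
G: all constraints satisfied — OK
H: no peanut, no corn — OK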